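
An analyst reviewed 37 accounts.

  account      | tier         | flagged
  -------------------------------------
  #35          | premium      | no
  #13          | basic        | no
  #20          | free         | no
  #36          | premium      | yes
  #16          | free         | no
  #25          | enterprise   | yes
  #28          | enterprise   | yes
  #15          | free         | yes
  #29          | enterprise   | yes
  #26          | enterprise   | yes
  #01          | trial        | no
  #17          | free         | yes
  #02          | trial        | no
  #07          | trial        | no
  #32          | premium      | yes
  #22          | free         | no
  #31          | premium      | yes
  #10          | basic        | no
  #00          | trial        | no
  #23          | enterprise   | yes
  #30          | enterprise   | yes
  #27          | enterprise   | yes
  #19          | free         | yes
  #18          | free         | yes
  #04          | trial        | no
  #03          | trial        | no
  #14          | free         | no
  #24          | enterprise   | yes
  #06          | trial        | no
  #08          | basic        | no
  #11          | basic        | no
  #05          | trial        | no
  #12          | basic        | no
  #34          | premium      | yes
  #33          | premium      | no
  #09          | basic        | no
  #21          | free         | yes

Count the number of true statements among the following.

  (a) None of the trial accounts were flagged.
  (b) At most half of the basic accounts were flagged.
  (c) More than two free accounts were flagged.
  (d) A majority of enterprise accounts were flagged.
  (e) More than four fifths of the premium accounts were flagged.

4

(a) trial: |A| = 8, |A ∩ B| = 0; needs A ∩ B = ∅ (|A ∩ B| = 0) — true.
(b) basic: |A| = 6, |A ∩ B| = 0; needs |A ∩ B| ≤ |A ∖ B| — true.
(c) free: |A| = 9, |A ∩ B| = 5; needs |A ∩ B| > 2 — true.
(d) enterprise: |A| = 8, |A ∩ B| = 8; needs |A ∩ B| > |A ∖ B| — true.
(e) premium: |A| = 6, |A ∩ B| = 4; needs |A ∩ B| / |A| > 4/5 — false.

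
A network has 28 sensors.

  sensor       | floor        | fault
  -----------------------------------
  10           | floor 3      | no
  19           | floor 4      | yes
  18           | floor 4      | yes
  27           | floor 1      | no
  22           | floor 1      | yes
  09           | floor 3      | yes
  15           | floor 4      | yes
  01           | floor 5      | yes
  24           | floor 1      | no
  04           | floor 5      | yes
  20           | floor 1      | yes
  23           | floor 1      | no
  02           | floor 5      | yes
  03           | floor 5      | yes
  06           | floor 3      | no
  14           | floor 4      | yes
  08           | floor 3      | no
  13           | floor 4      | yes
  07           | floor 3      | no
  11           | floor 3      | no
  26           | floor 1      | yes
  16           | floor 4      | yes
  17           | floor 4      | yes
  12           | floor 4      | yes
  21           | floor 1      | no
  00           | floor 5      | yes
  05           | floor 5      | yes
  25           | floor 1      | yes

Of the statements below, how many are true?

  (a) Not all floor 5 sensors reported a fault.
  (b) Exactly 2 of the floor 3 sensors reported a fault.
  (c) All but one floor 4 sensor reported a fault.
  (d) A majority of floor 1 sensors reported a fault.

(a) floor 5: |A| = 6, |A ∩ B| = 6; needs A ⊄ B (|A ∖ B| ≥ 1) — false.
(b) floor 3: |A| = 6, |A ∩ B| = 1; needs |A ∩ B| = 2 — false.
(c) floor 4: |A| = 8, |A ∩ B| = 8; needs |A ∖ B| = 1 — false.
(d) floor 1: |A| = 8, |A ∩ B| = 4; needs |A ∩ B| > |A ∖ B| — false.

0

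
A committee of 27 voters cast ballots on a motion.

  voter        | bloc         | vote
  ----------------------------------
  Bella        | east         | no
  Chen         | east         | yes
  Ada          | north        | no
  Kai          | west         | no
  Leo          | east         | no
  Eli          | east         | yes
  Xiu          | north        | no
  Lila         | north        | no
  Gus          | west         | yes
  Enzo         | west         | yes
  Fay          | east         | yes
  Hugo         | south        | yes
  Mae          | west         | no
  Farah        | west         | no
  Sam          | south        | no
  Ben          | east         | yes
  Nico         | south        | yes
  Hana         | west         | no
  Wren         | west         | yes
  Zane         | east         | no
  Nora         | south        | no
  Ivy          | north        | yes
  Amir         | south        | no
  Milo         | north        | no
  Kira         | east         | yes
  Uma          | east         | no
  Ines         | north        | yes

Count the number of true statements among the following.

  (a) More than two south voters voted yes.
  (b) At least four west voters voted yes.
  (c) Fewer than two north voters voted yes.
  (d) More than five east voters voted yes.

0

(a) south: |A| = 5, |A ∩ B| = 2; needs |A ∩ B| > 2 — false.
(b) west: |A| = 7, |A ∩ B| = 3; needs |A ∩ B| ≥ 4 — false.
(c) north: |A| = 6, |A ∩ B| = 2; needs |A ∩ B| < 2 — false.
(d) east: |A| = 9, |A ∩ B| = 5; needs |A ∩ B| > 5 — false.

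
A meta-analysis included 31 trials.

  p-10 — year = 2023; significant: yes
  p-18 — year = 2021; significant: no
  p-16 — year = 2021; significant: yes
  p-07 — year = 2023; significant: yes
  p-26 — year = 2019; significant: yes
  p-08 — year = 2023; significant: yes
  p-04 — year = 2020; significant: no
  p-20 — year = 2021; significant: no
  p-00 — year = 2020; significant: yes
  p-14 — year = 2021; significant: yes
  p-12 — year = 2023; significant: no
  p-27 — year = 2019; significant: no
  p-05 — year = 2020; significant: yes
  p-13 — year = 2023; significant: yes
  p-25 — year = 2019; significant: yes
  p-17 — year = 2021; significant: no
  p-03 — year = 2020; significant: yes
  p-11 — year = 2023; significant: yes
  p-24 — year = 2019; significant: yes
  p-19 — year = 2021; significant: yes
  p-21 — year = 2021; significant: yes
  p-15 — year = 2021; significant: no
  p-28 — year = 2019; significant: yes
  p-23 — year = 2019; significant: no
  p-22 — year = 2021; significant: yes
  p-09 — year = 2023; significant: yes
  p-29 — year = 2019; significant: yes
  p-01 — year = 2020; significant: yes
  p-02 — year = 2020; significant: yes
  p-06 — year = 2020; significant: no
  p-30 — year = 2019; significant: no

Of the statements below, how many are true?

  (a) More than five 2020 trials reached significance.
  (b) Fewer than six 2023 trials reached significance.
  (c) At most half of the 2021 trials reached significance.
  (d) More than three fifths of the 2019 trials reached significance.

(a) 2020: |A| = 7, |A ∩ B| = 5; needs |A ∩ B| > 5 — false.
(b) 2023: |A| = 7, |A ∩ B| = 6; needs |A ∩ B| < 6 — false.
(c) 2021: |A| = 9, |A ∩ B| = 5; needs |A ∩ B| ≤ |A ∖ B| — false.
(d) 2019: |A| = 8, |A ∩ B| = 5; needs |A ∩ B| / |A| > 3/5 — true.

1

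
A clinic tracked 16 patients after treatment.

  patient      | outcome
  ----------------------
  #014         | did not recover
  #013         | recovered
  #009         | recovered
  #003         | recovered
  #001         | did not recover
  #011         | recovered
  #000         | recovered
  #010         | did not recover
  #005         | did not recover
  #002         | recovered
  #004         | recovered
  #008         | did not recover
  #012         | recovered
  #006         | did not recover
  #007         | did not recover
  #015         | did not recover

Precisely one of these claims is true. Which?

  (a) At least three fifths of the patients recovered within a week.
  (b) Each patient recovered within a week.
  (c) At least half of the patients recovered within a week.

|A| = 16, |A ∩ B| = 8, |A ∖ B| = 8.
(a) requires |A ∩ B| / |A| ≥ 3/5: false.
(b) requires A ⊆ B, i.e. every element of A is in B (|A ∖ B| = 0): false.
(c) requires |A ∩ B| ≥ |A ∖ B|: true.

(c)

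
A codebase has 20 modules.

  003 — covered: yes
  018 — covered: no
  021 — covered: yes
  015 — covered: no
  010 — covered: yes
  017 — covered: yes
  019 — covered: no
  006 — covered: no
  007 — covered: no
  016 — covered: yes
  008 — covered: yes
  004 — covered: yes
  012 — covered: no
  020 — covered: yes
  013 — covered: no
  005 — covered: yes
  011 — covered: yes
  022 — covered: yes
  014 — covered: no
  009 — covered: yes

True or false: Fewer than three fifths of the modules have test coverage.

False

'Fewer than three fifths of the modules have test coverage' holds iff |A ∩ B| / |A| < 3/5.
|A| = 20, |A ∩ B| = 12, |A ∖ B| = 8.
|A ∩ B|/|A| = 12/20, so the statement is false.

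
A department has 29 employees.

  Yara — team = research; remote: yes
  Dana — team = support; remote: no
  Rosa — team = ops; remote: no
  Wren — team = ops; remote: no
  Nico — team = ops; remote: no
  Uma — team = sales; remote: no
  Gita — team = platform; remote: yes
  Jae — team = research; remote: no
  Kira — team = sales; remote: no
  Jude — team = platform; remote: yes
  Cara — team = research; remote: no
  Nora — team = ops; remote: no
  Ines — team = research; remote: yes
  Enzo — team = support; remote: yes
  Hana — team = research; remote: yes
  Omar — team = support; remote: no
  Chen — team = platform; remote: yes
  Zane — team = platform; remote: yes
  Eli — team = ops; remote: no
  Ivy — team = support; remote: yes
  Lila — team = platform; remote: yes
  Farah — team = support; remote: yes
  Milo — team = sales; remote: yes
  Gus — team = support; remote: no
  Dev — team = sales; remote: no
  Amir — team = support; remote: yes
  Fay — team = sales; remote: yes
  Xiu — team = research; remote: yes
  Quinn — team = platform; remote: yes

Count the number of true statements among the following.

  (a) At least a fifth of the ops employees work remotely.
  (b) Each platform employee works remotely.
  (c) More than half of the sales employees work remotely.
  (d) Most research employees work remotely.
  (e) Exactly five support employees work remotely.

2

(a) ops: |A| = 5, |A ∩ B| = 0; needs |A ∩ B| / |A| ≥ 1/5 — false.
(b) platform: |A| = 6, |A ∩ B| = 6; needs A ⊆ B, i.e. every element of A is in B (|A ∖ B| = 0) — true.
(c) sales: |A| = 5, |A ∩ B| = 2; needs |A ∩ B| > |A ∖ B| — false.
(d) research: |A| = 6, |A ∩ B| = 4; needs |A ∩ B| > |A ∖ B| — true.
(e) support: |A| = 7, |A ∩ B| = 4; needs |A ∩ B| = 5 — false.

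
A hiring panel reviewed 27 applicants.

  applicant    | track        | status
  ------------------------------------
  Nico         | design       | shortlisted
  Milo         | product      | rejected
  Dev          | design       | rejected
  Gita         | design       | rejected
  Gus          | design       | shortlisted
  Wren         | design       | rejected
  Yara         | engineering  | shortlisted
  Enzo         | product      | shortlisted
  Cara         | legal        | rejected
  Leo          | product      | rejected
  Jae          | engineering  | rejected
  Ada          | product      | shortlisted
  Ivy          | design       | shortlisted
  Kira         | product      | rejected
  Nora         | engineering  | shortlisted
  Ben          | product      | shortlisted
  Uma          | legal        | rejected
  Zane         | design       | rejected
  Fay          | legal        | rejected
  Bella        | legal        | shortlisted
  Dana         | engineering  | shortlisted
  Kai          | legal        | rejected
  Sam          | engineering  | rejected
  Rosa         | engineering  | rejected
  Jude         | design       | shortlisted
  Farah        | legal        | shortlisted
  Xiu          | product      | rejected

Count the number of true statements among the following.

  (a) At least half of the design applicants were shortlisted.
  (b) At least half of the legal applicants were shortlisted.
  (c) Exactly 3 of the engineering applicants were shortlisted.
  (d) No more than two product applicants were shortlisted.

(a) design: |A| = 8, |A ∩ B| = 4; needs |A ∩ B| ≥ |A ∖ B| — true.
(b) legal: |A| = 6, |A ∩ B| = 2; needs |A ∩ B| ≥ |A ∖ B| — false.
(c) engineering: |A| = 6, |A ∩ B| = 3; needs |A ∩ B| = 3 — true.
(d) product: |A| = 7, |A ∩ B| = 3; needs |A ∩ B| ≤ 2 — false.

2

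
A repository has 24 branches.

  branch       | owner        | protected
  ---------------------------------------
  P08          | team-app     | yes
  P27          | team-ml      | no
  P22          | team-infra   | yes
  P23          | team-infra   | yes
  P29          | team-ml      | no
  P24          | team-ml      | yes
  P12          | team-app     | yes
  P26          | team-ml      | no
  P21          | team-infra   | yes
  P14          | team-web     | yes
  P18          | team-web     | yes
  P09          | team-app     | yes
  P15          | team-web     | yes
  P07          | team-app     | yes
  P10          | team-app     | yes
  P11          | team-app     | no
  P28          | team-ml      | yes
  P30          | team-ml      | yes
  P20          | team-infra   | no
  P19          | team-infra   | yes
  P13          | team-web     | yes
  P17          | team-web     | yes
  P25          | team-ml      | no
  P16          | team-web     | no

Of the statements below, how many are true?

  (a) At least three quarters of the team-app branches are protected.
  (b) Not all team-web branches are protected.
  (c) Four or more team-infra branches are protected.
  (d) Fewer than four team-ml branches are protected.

(a) team-app: |A| = 6, |A ∩ B| = 5; needs |A ∩ B| / |A| ≥ 3/4 — true.
(b) team-web: |A| = 6, |A ∩ B| = 5; needs A ⊄ B (|A ∖ B| ≥ 1) — true.
(c) team-infra: |A| = 5, |A ∩ B| = 4; needs |A ∩ B| ≥ 4 — true.
(d) team-ml: |A| = 7, |A ∩ B| = 3; needs |A ∩ B| < 4 — true.

4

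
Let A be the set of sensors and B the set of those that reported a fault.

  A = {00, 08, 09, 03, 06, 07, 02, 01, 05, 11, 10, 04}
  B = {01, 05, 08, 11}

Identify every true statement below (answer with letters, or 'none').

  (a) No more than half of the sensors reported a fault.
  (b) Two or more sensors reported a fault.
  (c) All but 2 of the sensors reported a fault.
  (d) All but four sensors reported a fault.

(a), (b)

|A| = 12, |A ∩ B| = 4, |A ∖ B| = 8.
(a) |A ∩ B| ≤ |A ∖ B|: holds.
(b) |A ∩ B| ≥ 2: holds.
(c) |A ∖ B| = 2: fails.
(d) |A ∖ B| = 4: fails.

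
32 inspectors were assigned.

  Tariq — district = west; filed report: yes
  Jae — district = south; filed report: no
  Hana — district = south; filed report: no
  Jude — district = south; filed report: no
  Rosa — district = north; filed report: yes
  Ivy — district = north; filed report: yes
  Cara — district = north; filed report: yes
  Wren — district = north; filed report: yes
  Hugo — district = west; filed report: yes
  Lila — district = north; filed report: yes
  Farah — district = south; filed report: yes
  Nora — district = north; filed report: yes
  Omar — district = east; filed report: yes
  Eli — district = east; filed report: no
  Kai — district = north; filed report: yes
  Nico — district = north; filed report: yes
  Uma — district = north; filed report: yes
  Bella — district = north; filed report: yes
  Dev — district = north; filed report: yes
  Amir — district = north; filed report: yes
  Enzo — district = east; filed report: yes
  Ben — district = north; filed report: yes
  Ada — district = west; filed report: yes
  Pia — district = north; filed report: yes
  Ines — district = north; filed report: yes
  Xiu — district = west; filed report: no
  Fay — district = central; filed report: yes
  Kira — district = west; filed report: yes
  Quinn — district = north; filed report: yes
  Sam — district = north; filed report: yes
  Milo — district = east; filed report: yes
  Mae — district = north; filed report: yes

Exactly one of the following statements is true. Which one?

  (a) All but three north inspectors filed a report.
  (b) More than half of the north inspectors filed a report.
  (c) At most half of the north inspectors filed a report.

(b)

|A| = 18, |A ∩ B| = 18, |A ∖ B| = 0.
(a) requires |A ∖ B| = 3: false.
(b) requires |A ∩ B| > |A ∖ B|: true.
(c) requires |A ∩ B| ≤ |A ∖ B|: false.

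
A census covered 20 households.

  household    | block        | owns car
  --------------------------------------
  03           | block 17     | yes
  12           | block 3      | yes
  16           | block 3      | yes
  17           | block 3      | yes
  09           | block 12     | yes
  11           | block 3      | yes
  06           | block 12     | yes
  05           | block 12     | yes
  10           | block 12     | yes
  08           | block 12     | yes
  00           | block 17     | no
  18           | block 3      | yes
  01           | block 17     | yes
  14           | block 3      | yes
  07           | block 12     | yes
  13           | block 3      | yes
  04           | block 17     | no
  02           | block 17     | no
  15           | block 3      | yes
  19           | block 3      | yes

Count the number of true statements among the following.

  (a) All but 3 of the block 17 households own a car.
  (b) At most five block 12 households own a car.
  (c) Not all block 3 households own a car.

1

(a) block 17: |A| = 5, |A ∩ B| = 2; needs |A ∖ B| = 3 — true.
(b) block 12: |A| = 6, |A ∩ B| = 6; needs |A ∩ B| ≤ 5 — false.
(c) block 3: |A| = 9, |A ∩ B| = 9; needs A ⊄ B (|A ∖ B| ≥ 1) — false.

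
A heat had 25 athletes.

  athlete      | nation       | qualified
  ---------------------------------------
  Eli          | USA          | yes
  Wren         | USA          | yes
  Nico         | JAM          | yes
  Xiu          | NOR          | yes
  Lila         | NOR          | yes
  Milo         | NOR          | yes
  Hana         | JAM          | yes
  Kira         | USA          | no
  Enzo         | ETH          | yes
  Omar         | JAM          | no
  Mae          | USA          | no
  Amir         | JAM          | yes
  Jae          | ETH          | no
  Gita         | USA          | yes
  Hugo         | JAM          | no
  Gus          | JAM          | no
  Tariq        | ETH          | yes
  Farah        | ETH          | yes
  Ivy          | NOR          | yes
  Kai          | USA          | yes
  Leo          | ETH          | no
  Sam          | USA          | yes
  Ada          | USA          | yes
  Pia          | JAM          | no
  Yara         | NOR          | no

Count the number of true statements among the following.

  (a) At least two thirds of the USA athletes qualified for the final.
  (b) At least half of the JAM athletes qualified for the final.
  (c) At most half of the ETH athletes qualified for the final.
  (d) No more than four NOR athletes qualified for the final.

(a) USA: |A| = 8, |A ∩ B| = 6; needs |A ∩ B| / |A| ≥ 2/3 — true.
(b) JAM: |A| = 7, |A ∩ B| = 3; needs |A ∩ B| ≥ |A ∖ B| — false.
(c) ETH: |A| = 5, |A ∩ B| = 3; needs |A ∩ B| ≤ |A ∖ B| — false.
(d) NOR: |A| = 5, |A ∩ B| = 4; needs |A ∩ B| ≤ 4 — true.

2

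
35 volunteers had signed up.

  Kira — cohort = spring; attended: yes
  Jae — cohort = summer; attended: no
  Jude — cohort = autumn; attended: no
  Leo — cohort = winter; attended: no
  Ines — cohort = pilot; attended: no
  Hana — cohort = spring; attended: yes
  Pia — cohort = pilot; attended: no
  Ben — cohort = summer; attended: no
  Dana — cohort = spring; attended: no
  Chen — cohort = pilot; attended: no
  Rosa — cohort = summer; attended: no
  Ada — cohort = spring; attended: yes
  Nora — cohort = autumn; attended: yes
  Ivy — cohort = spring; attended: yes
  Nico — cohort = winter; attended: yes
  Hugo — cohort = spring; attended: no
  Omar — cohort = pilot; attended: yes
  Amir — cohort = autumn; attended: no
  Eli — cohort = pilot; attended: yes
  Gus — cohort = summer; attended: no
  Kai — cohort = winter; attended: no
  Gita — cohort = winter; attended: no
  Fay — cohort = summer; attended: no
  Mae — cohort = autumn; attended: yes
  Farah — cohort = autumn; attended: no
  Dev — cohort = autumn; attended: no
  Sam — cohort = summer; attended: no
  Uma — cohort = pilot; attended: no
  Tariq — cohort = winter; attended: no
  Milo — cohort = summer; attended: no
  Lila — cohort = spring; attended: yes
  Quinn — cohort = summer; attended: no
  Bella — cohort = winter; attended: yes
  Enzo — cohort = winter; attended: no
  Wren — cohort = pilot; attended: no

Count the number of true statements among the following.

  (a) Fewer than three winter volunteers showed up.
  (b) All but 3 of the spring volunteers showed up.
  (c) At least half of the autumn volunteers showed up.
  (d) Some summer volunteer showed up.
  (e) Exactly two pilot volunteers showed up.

2

(a) winter: |A| = 7, |A ∩ B| = 2; needs |A ∩ B| < 3 — true.
(b) spring: |A| = 7, |A ∩ B| = 5; needs |A ∖ B| = 3 — false.
(c) autumn: |A| = 6, |A ∩ B| = 2; needs |A ∩ B| ≥ |A ∖ B| — false.
(d) summer: |A| = 8, |A ∩ B| = 0; needs A ∩ B ≠ ∅ (|A ∩ B| ≥ 1) — false.
(e) pilot: |A| = 7, |A ∩ B| = 2; needs |A ∩ B| = 2 — true.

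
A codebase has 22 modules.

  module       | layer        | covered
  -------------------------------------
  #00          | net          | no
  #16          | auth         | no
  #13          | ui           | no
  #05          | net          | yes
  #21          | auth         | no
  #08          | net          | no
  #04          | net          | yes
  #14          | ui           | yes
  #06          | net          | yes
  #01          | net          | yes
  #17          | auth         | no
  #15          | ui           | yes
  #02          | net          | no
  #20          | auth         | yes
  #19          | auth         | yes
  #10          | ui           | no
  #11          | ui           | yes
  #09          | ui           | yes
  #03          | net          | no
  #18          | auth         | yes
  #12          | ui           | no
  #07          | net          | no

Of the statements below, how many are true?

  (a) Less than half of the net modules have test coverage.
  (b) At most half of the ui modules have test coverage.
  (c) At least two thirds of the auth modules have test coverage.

1

(a) net: |A| = 9, |A ∩ B| = 4; needs |A ∩ B| < |A ∖ B| — true.
(b) ui: |A| = 7, |A ∩ B| = 4; needs |A ∩ B| ≤ |A ∖ B| — false.
(c) auth: |A| = 6, |A ∩ B| = 3; needs |A ∩ B| / |A| ≥ 2/3 — false.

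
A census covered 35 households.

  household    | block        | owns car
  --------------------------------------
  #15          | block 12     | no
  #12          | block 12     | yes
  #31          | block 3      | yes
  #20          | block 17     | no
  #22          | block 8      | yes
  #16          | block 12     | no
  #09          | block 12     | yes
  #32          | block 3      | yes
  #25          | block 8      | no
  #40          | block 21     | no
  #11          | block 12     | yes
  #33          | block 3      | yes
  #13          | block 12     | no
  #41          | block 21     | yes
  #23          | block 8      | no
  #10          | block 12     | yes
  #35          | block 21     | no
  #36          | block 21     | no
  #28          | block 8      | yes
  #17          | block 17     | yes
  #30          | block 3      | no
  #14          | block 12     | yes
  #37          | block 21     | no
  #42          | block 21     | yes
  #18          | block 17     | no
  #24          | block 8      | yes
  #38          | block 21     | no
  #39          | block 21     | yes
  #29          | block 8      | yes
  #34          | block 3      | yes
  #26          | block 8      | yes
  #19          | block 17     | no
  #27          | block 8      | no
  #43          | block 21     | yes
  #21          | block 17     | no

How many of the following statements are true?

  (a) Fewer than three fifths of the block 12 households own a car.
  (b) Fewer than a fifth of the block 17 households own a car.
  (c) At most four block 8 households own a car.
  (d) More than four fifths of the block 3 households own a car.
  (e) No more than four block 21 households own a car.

1

(a) block 12: |A| = 8, |A ∩ B| = 5; needs |A ∩ B| / |A| < 3/5 — false.
(b) block 17: |A| = 5, |A ∩ B| = 1; needs |A ∩ B| / |A| < 1/5 — false.
(c) block 8: |A| = 8, |A ∩ B| = 5; needs |A ∩ B| ≤ 4 — false.
(d) block 3: |A| = 5, |A ∩ B| = 4; needs |A ∩ B| / |A| > 4/5 — false.
(e) block 21: |A| = 9, |A ∩ B| = 4; needs |A ∩ B| ≤ 4 — true.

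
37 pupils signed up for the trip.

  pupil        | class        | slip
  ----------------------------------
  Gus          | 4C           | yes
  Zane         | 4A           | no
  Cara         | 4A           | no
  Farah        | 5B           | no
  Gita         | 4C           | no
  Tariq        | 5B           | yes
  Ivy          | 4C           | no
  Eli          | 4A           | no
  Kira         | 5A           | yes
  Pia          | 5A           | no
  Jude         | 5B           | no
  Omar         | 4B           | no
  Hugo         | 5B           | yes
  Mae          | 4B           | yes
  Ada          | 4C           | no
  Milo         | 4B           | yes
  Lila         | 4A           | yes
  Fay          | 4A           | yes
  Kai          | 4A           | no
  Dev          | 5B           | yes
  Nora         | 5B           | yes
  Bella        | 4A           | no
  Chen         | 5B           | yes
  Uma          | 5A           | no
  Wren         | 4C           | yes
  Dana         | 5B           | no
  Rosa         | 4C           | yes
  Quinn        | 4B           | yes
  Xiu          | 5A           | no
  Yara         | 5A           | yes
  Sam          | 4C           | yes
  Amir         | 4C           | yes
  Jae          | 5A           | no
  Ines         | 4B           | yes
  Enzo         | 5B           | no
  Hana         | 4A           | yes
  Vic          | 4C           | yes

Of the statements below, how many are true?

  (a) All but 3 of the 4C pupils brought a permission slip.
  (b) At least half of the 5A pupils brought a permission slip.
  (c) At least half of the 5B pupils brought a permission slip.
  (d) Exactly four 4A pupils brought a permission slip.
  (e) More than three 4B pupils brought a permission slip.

(a) 4C: |A| = 9, |A ∩ B| = 6; needs |A ∖ B| = 3 — true.
(b) 5A: |A| = 6, |A ∩ B| = 2; needs |A ∩ B| ≥ |A ∖ B| — false.
(c) 5B: |A| = 9, |A ∩ B| = 5; needs |A ∩ B| ≥ |A ∖ B| — true.
(d) 4A: |A| = 8, |A ∩ B| = 3; needs |A ∩ B| = 4 — false.
(e) 4B: |A| = 5, |A ∩ B| = 4; needs |A ∩ B| > 3 — true.

3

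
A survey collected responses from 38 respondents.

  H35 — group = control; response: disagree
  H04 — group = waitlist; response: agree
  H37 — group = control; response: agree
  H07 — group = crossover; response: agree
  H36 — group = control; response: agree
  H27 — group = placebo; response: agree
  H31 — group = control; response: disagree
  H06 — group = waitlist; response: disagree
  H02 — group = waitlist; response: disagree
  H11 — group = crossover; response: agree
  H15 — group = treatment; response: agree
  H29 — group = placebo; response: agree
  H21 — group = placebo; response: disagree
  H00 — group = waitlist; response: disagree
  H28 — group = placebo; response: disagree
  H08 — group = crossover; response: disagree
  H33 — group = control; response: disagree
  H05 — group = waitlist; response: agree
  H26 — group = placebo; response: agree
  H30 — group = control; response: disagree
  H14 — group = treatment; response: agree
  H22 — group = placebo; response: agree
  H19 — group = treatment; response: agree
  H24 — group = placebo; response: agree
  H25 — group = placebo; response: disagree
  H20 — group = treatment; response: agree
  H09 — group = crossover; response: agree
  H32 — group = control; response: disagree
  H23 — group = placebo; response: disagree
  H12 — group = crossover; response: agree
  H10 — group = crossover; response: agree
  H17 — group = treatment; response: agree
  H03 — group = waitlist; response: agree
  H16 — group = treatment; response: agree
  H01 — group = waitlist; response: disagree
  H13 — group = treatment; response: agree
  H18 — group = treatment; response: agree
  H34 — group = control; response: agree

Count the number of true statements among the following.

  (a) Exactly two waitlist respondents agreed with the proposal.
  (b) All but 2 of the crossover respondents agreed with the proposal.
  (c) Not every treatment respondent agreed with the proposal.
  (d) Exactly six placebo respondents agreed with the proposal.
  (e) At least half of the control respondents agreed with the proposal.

0

(a) waitlist: |A| = 7, |A ∩ B| = 3; needs |A ∩ B| = 2 — false.
(b) crossover: |A| = 6, |A ∩ B| = 5; needs |A ∖ B| = 2 — false.
(c) treatment: |A| = 8, |A ∩ B| = 8; needs A ⊄ B (|A ∖ B| ≥ 1) — false.
(d) placebo: |A| = 9, |A ∩ B| = 5; needs |A ∩ B| = 6 — false.
(e) control: |A| = 8, |A ∩ B| = 3; needs |A ∩ B| ≥ |A ∖ B| — false.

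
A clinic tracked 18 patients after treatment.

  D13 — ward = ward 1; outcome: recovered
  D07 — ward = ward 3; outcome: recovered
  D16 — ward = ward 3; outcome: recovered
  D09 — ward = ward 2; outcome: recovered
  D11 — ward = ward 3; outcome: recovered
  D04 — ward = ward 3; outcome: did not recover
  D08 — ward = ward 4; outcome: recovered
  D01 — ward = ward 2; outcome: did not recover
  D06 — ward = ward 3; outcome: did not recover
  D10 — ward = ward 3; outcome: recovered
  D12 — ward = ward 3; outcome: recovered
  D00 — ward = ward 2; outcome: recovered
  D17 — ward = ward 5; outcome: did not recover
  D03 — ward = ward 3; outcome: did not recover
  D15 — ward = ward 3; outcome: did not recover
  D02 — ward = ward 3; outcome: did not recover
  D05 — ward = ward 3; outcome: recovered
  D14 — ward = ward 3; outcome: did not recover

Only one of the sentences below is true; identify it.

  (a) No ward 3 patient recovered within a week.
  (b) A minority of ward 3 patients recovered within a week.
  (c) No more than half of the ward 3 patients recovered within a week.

|A| = 12, |A ∩ B| = 6, |A ∖ B| = 6.
(a) requires A ∩ B = ∅ (|A ∩ B| = 0): false.
(b) requires |A ∩ B| < |A ∖ B|: false.
(c) requires |A ∩ B| ≤ |A ∖ B|: true.

(c)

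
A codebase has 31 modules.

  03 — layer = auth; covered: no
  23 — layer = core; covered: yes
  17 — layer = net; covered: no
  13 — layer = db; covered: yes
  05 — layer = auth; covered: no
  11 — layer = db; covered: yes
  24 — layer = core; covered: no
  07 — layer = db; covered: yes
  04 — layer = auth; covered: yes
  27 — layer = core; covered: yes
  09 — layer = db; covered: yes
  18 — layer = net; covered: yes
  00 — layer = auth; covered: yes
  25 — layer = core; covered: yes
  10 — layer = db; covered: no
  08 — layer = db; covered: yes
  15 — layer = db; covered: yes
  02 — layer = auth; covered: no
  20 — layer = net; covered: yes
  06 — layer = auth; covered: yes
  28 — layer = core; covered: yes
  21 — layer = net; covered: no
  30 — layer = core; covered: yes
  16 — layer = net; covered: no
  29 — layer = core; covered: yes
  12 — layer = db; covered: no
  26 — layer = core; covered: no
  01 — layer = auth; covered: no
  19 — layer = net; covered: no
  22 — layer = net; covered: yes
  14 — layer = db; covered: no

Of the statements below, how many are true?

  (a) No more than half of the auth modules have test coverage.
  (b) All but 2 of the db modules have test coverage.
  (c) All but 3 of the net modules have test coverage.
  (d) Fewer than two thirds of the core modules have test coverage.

1

(a) auth: |A| = 7, |A ∩ B| = 3; needs |A ∩ B| ≤ |A ∖ B| — true.
(b) db: |A| = 9, |A ∩ B| = 6; needs |A ∖ B| = 2 — false.
(c) net: |A| = 7, |A ∩ B| = 3; needs |A ∖ B| = 3 — false.
(d) core: |A| = 8, |A ∩ B| = 6; needs |A ∩ B| / |A| < 2/3 — false.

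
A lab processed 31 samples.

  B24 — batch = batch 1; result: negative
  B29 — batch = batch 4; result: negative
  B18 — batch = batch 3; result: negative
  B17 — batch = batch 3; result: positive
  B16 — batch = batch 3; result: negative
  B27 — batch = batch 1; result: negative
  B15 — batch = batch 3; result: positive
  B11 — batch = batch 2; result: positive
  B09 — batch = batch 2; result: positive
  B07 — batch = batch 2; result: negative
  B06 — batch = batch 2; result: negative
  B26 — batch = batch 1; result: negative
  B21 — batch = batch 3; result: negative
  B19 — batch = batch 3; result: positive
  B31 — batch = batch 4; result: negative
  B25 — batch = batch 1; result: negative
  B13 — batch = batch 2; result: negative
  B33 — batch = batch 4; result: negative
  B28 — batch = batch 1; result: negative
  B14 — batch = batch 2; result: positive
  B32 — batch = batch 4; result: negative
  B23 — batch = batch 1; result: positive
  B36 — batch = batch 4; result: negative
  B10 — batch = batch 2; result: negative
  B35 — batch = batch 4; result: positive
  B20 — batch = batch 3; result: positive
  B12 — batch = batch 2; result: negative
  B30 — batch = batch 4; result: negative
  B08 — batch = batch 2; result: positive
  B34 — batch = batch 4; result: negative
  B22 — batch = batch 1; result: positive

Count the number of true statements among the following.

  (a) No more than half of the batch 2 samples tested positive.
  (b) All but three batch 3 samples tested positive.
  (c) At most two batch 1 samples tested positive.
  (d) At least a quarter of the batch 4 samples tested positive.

3

(a) batch 2: |A| = 9, |A ∩ B| = 4; needs |A ∩ B| ≤ |A ∖ B| — true.
(b) batch 3: |A| = 7, |A ∩ B| = 4; needs |A ∖ B| = 3 — true.
(c) batch 1: |A| = 7, |A ∩ B| = 2; needs |A ∩ B| ≤ 2 — true.
(d) batch 4: |A| = 8, |A ∩ B| = 1; needs |A ∩ B| / |A| ≥ 1/4 — false.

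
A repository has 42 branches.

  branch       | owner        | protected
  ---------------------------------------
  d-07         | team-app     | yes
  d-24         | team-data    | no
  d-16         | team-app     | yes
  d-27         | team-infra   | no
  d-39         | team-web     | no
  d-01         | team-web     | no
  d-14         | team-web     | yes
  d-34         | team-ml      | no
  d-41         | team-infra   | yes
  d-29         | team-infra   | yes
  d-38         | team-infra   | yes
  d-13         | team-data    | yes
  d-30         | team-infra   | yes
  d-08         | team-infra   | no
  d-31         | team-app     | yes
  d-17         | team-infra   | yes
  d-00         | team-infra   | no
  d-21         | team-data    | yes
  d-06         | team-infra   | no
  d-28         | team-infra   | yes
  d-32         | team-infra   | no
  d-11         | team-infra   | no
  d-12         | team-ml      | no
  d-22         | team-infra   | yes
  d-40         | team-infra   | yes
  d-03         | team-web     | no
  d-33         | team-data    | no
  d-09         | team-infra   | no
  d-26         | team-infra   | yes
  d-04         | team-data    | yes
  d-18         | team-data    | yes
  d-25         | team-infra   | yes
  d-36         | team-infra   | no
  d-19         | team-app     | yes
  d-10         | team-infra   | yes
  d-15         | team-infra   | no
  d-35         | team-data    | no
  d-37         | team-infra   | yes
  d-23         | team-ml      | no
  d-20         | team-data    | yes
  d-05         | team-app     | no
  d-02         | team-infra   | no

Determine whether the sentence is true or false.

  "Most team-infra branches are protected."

'Most team-infra branches are protected' holds iff |A ∩ B| > |A ∖ B|.
|A| = 22, |A ∩ B| = 12, |A ∖ B| = 10.
12 > 10, so the statement is true.

True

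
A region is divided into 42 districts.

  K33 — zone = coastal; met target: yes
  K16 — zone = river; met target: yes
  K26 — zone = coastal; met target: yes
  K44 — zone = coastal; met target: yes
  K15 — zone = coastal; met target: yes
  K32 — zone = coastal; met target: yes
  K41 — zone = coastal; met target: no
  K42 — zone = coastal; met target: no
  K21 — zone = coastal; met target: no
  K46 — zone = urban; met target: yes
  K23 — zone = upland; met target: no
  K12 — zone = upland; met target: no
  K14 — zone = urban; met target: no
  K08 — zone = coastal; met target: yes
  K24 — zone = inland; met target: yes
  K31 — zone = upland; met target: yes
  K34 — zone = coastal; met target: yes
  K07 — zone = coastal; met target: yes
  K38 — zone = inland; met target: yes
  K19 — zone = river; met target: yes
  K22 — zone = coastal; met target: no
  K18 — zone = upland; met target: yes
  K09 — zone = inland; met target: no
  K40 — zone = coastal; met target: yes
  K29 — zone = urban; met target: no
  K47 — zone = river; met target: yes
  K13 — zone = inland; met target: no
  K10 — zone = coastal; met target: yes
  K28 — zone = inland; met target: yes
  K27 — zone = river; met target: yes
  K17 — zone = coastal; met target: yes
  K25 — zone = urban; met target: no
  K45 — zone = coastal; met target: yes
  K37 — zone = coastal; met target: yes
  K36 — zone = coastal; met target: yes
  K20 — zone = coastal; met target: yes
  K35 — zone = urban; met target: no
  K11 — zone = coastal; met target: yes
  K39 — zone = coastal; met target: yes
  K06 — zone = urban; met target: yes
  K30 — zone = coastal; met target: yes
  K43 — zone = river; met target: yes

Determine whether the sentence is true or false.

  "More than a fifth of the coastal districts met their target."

True

'More than a fifth of the coastal districts met their target' holds iff |A ∩ B| / |A| > 1/5.
|A| = 22, |A ∩ B| = 18, |A ∖ B| = 4.
|A ∩ B|/|A| = 18/22, so the statement is true.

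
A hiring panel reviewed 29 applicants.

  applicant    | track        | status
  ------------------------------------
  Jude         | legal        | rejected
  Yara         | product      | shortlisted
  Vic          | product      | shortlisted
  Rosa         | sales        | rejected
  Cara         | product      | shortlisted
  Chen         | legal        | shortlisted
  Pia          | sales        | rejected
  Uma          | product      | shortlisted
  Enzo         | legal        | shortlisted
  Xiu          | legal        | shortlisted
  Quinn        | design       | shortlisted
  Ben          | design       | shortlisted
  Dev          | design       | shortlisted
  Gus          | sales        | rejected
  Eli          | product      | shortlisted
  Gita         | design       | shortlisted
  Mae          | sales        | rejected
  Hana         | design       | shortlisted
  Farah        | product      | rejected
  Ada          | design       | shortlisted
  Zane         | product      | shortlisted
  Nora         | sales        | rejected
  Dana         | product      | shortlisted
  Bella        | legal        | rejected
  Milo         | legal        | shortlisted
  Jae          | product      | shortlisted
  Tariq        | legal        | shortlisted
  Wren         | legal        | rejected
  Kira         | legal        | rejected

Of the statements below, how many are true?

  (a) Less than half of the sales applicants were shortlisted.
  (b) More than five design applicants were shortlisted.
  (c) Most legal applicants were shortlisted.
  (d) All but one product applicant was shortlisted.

4

(a) sales: |A| = 5, |A ∩ B| = 0; needs |A ∩ B| < |A ∖ B| — true.
(b) design: |A| = 6, |A ∩ B| = 6; needs |A ∩ B| > 5 — true.
(c) legal: |A| = 9, |A ∩ B| = 5; needs |A ∩ B| > |A ∖ B| — true.
(d) product: |A| = 9, |A ∩ B| = 8; needs |A ∖ B| = 1 — true.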